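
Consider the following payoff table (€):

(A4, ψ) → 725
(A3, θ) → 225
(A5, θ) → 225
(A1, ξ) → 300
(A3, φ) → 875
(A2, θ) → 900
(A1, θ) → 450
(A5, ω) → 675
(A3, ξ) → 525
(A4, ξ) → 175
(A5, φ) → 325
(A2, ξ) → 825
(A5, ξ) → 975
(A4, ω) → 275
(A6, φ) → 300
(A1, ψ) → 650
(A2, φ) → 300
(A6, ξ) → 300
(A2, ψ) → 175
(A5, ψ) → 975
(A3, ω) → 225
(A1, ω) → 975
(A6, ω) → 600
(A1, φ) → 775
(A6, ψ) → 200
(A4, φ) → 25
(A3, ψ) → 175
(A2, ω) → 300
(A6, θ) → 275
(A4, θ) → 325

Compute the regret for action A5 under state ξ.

Best payoff under ξ is 975.
Regret = 975 − 975 = 0.

0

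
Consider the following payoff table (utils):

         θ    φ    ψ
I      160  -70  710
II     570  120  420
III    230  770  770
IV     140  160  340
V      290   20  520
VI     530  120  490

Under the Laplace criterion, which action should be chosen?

III

Row averages: I=800/3, II=370, III=590, IV=640/3, V=830/3, VI=380
Highest average = 590 → III.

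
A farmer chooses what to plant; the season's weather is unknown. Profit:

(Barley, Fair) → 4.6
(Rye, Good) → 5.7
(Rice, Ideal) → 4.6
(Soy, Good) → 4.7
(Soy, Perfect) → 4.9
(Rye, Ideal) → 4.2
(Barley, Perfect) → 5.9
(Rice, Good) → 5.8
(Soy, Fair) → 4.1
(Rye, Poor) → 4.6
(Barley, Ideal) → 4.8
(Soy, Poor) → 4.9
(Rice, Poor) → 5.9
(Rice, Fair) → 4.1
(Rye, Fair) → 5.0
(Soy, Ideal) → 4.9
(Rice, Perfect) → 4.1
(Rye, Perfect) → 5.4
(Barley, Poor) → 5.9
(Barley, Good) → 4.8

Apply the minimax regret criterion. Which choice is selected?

Barley

Column bests: Poor=5.9, Fair=5.0, Good=5.8, Ideal=4.9, Perfect=5.9.
Barley regrets: 0.0, 0.4, 1.0, 0.1, 0.0 → max 1.0
Rye regrets: 1.3, 0.0, 0.1, 0.7, 0.5 → max 1.3
Rice regrets: 0.0, 0.9, 0.0, 0.3, 1.8 → max 1.8
Soy regrets: 1.0, 0.9, 1.1, 0.0, 1.0 → max 1.1
Smallest max regret = 1.0 → Barley.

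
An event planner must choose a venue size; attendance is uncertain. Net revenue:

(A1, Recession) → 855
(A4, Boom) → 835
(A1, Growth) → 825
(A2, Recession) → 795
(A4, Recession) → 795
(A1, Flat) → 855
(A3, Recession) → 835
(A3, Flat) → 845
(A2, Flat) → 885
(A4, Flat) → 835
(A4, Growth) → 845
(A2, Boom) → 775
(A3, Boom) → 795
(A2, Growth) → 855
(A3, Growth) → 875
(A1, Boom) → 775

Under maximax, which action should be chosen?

A2

Row maxima: A1=855, A2=885, A3=875, A4=845
Best best-case = 885 → A2.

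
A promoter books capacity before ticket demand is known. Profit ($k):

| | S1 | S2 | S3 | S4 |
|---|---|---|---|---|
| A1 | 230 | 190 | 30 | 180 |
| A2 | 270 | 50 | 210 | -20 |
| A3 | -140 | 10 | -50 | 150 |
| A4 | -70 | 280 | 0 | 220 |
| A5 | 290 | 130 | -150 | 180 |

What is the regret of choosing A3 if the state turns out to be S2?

270

Best payoff under S2 is 280.
Regret = 280 − 10 = 270.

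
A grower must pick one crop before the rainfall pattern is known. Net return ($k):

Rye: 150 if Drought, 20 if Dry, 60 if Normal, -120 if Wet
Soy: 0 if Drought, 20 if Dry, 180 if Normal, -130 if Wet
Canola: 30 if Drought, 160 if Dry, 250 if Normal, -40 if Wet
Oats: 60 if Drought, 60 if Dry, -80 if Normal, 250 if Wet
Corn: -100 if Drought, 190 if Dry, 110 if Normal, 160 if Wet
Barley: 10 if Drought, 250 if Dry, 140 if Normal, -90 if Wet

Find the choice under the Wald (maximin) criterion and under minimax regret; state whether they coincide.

Row minima: Rye=-120, Soy=-130, Canola=-40, Oats=-80, Corn=-100, Barley=-90
Best worst-case = -40 → Canola.
Column bests: Drought=150, Dry=250, Normal=250, Wet=250.
Rye regrets: 0, 230, 190, 370 → max 370
Soy regrets: 150, 230, 70, 380 → max 380
Canola regrets: 120, 90, 0, 290 → max 290
Oats regrets: 90, 190, 330, 0 → max 330
Corn regrets: 250, 60, 140, 90 → max 250
Barley regrets: 140, 0, 110, 340 → max 340
Smallest max regret = 250 → Corn.

maximin → Canola; minimax regret → Corn (disagree)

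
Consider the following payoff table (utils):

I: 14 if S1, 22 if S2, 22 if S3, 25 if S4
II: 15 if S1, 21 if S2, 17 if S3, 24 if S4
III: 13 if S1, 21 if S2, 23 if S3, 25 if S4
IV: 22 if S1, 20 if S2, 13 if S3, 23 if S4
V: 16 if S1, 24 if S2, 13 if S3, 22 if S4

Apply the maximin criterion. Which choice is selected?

II

Row minima: I=14, II=15, III=13, IV=13, V=13
Best worst-case = 15 → II.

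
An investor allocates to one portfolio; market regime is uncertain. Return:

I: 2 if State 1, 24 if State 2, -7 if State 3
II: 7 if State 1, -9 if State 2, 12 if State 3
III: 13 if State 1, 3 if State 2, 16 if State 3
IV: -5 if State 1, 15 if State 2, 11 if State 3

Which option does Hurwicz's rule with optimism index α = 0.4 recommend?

III

I: 0.4·24 + 0.6·(-7) = 5.4
II: 0.4·12 + 0.6·(-9) = -0.6
III: 0.4·16 + 0.6·3 = 8.2
IV: 0.4·15 + 0.6·(-5) = 3
Highest Hurwicz score = 8.2 → III.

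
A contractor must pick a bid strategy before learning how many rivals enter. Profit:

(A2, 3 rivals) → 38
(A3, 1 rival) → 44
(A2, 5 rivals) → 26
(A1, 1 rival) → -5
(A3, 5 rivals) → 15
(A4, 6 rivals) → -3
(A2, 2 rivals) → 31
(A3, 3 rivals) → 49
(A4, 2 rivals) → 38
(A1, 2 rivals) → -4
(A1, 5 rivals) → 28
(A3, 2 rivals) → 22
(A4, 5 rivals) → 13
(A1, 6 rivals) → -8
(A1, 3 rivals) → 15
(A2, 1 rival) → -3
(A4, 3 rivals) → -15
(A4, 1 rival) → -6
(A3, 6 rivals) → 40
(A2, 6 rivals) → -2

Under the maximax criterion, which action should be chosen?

A3

Row maxima: A1=28, A2=38, A3=49, A4=38
Best best-case = 49 → A3.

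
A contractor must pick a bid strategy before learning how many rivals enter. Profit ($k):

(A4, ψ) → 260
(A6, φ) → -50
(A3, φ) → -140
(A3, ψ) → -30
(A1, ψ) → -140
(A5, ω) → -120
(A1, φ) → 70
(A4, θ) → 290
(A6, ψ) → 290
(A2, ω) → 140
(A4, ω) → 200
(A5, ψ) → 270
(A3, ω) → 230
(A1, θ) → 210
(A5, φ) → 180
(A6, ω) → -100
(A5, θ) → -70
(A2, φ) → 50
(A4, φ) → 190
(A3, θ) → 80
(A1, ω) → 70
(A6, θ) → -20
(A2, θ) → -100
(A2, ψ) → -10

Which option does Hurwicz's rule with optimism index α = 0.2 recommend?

A4

A1: 0.2·210 + 0.8·(-140) = -70
A2: 0.2·140 + 0.8·(-100) = -52
A3: 0.2·230 + 0.8·(-140) = -66
A4: 0.2·290 + 0.8·190 = 210
A5: 0.2·270 + 0.8·(-120) = -42
A6: 0.2·290 + 0.8·(-100) = -22
Highest Hurwicz score = 210 → A4.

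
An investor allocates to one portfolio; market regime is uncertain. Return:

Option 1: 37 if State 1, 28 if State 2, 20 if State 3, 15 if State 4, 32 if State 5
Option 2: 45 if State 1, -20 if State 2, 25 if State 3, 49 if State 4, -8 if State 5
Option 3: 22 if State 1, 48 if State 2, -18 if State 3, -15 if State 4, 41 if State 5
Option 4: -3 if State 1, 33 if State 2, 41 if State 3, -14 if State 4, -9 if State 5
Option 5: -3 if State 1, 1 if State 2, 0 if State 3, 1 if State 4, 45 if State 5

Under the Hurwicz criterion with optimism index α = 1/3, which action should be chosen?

Option 1

Option 1: 1/3·37 + 2/3·15 = 67/3
Option 2: 1/3·49 + 2/3·(-20) = 3
Option 3: 1/3·48 + 2/3·(-18) = 4
Option 4: 1/3·41 + 2/3·(-14) = 13/3
Option 5: 1/3·45 + 2/3·(-3) = 13
Highest Hurwicz score = 67/3 → Option 1.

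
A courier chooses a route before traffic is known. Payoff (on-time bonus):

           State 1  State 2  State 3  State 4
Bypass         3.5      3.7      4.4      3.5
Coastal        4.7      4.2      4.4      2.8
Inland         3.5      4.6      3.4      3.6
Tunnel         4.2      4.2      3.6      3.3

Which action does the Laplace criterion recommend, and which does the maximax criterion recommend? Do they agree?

laplace → Coastal; maximax → Coastal (agree)

Row averages: Bypass=3.775, Coastal=4.025, Inland=3.775, Tunnel=3.825
Highest average = 4.025 → Coastal.
Row maxima: Bypass=4.4, Coastal=4.7, Inland=4.6, Tunnel=4.2
Best best-case = 4.7 → Coastal.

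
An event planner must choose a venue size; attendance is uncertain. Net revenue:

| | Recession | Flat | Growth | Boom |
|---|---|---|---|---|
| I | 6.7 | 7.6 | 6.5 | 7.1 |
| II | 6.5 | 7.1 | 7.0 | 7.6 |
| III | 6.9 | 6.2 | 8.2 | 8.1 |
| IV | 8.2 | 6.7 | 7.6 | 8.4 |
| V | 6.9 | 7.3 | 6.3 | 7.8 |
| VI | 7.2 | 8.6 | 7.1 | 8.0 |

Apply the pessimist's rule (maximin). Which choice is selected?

VI

Row minima: I=6.5, II=6.5, III=6.2, IV=6.7, V=6.3, VI=7.1
Best worst-case = 7.1 → VI.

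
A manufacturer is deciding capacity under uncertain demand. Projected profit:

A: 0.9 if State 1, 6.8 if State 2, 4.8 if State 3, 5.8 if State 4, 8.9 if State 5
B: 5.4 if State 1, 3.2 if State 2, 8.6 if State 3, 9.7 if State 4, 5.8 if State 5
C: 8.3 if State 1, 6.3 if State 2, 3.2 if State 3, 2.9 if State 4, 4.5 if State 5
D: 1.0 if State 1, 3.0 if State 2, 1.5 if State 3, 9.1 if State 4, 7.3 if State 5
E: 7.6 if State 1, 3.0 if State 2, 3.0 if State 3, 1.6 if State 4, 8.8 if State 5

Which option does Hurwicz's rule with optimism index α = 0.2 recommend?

B

A: 0.2·8.9 + 0.8·0.9 = 2.5
B: 0.2·9.7 + 0.8·3.2 = 4.5
C: 0.2·8.3 + 0.8·2.9 = 3.98
D: 0.2·9.1 + 0.8·1.0 = 2.62
E: 0.2·8.8 + 0.8·1.6 = 3.04
Highest Hurwicz score = 4.5 → B.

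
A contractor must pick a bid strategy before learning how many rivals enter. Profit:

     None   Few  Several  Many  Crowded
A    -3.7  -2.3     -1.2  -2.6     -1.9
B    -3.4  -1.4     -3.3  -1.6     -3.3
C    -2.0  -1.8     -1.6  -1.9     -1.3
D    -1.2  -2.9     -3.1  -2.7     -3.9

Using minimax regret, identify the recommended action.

Column bests: None=-1.2, Few=-1.4, Several=-1.2, Many=-1.6, Crowded=-1.3.
A regrets: 2.5, 0.9, 0.0, 1.0, 0.6 → max 2.5
B regrets: 2.2, 0.0, 2.1, 0.0, 2.0 → max 2.2
C regrets: 0.8, 0.4, 0.4, 0.3, 0.0 → max 0.8
D regrets: 0.0, 1.5, 1.9, 1.1, 2.6 → max 2.6
Smallest max regret = 0.8 → C.

C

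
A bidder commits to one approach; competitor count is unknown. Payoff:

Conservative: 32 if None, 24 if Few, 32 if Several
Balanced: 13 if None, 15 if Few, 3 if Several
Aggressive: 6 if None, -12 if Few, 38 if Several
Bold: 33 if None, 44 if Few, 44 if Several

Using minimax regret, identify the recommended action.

Column bests: None=33, Few=44, Several=44.
Conservative regrets: 1, 20, 12 → max 20
Balanced regrets: 20, 29, 41 → max 41
Aggressive regrets: 27, 56, 6 → max 56
Bold regrets: 0, 0, 0 → max 0
Smallest max regret = 0 → Bold.

Bold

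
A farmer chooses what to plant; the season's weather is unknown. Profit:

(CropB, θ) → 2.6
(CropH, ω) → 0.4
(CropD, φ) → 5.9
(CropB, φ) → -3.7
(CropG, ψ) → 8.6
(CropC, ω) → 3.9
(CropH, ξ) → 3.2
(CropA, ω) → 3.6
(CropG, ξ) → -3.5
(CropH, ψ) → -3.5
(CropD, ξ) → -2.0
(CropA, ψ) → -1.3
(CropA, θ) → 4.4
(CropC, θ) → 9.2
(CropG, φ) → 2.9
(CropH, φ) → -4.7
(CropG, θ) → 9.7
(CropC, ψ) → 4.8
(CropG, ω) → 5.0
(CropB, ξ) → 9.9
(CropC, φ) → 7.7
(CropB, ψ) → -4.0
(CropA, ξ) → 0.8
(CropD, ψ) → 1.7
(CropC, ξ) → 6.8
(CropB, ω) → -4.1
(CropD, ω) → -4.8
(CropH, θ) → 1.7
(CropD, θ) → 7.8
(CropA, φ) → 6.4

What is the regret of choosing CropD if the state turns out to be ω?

9.8

Best payoff under ω is 5.0.
Regret = 5.0 − (-4.8) = 9.8.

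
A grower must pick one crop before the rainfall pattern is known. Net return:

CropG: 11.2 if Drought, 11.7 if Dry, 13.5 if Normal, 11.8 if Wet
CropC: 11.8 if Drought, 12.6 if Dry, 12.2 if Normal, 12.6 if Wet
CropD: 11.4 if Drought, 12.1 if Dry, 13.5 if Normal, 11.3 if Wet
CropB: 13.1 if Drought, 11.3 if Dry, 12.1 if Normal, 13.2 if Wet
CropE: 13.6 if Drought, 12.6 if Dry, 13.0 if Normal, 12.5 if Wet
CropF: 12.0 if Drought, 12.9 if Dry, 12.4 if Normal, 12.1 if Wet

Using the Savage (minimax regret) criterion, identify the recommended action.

Column bests: Drought=13.6, Dry=12.9, Normal=13.5, Wet=13.2.
CropG regrets: 2.4, 1.2, 0.0, 1.4 → max 2.4
CropC regrets: 1.8, 0.3, 1.3, 0.6 → max 1.8
CropD regrets: 2.2, 0.8, 0.0, 1.9 → max 2.2
CropB regrets: 0.5, 1.6, 1.4, 0.0 → max 1.6
CropE regrets: 0.0, 0.3, 0.5, 0.7 → max 0.7
CropF regrets: 1.6, 0.0, 1.1, 1.1 → max 1.6
Smallest max regret = 0.7 → CropE.

CropE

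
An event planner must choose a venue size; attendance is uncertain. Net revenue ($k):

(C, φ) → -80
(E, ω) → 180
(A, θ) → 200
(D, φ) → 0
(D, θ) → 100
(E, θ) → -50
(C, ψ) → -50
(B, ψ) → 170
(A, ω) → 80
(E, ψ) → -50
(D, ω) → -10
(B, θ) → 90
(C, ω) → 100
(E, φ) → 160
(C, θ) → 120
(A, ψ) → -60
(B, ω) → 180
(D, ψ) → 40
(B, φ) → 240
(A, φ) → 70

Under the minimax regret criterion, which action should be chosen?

B

Column bests: θ=200, φ=240, ψ=170, ω=180.
A regrets: 0, 170, 230, 100 → max 230
B regrets: 110, 0, 0, 0 → max 110
C regrets: 80, 320, 220, 80 → max 320
D regrets: 100, 240, 130, 190 → max 240
E regrets: 250, 80, 220, 0 → max 250
Smallest max regret = 110 → B.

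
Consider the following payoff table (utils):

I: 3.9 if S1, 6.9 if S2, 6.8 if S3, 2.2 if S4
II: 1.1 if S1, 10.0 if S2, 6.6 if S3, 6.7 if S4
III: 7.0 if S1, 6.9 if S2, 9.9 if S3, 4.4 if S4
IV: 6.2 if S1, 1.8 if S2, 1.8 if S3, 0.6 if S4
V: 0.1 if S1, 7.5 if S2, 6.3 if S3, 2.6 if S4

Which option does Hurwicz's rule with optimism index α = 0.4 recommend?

I: 0.4·6.9 + 0.6·2.2 = 4.08
II: 0.4·10.0 + 0.6·1.1 = 4.66
III: 0.4·9.9 + 0.6·4.4 = 6.6
IV: 0.4·6.2 + 0.6·0.6 = 2.84
V: 0.4·7.5 + 0.6·0.1 = 3.06
Highest Hurwicz score = 6.6 → III.

III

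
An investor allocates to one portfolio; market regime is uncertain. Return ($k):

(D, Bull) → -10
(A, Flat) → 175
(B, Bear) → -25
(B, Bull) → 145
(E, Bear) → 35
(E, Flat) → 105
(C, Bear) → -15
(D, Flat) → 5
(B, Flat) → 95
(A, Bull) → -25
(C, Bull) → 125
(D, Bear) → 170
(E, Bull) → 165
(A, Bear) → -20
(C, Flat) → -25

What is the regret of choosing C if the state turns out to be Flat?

200

Best payoff under Flat is 175.
Regret = 175 − (-25) = 200.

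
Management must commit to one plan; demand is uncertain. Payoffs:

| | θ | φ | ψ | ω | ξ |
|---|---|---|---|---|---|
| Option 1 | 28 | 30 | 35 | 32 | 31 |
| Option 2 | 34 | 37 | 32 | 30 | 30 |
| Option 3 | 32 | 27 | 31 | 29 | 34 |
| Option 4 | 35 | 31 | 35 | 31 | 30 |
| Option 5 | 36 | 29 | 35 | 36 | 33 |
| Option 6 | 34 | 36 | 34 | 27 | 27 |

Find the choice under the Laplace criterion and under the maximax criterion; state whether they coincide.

laplace → Option 5; maximax → Option 2 (disagree)

Row averages: Option 1=31.2, Option 2=32.6, Option 3=30.6, Option 4=32.4, Option 5=33.8, Option 6=31.6
Highest average = 33.8 → Option 5.
Row maxima: Option 1=35, Option 2=37, Option 3=34, Option 4=35, Option 5=36, Option 6=36
Best best-case = 37 → Option 2.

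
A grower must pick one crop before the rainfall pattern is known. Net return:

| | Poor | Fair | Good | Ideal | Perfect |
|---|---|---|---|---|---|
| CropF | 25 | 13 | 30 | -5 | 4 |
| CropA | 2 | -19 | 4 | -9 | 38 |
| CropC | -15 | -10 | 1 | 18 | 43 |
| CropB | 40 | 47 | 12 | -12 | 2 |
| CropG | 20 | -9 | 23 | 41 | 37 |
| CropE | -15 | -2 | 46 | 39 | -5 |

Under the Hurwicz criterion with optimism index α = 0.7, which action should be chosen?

CropF: 0.7·30 + 0.3·(-5) = 19.5
CropA: 0.7·38 + 0.3·(-19) = 20.9
CropC: 0.7·43 + 0.3·(-15) = 25.6
CropB: 0.7·47 + 0.3·(-12) = 29.3
CropG: 0.7·41 + 0.3·(-9) = 26
CropE: 0.7·46 + 0.3·(-15) = 27.7
Highest Hurwicz score = 29.3 → CropB.

CropB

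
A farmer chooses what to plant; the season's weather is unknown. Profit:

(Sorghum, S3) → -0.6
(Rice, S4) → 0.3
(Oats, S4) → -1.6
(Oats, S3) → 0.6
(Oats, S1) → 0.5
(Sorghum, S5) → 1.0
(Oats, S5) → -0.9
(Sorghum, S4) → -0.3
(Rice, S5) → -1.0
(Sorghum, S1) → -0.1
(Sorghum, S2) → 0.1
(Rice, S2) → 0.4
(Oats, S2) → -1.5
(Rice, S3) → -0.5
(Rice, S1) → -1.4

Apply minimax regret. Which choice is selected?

Sorghum

Column bests: S1=0.5, S2=0.4, S3=0.6, S4=0.3, S5=1.0.
Sorghum regrets: 0.6, 0.3, 1.2, 0.6, 0.0 → max 1.2
Oats regrets: 0.0, 1.9, 0.0, 1.9, 1.9 → max 1.9
Rice regrets: 1.9, 0.0, 1.1, 0.0, 2.0 → max 2.0
Smallest max regret = 1.2 → Sorghum.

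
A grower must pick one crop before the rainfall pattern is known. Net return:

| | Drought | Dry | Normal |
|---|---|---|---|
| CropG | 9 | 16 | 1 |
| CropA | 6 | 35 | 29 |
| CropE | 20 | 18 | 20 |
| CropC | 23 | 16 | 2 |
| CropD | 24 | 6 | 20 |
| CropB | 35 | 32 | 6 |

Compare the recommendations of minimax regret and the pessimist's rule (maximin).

minimax regret → CropE; maximin → CropE (agree)

Column bests: Drought=35, Dry=35, Normal=29.
CropG regrets: 26, 19, 28 → max 28
CropA regrets: 29, 0, 0 → max 29
CropE regrets: 15, 17, 9 → max 17
CropC regrets: 12, 19, 27 → max 27
CropD regrets: 11, 29, 9 → max 29
CropB regrets: 0, 3, 23 → max 23
Smallest max regret = 17 → CropE.
Row minima: CropG=1, CropA=6, CropE=18, CropC=2, CropD=6, CropB=6
Best worst-case = 18 → CropE.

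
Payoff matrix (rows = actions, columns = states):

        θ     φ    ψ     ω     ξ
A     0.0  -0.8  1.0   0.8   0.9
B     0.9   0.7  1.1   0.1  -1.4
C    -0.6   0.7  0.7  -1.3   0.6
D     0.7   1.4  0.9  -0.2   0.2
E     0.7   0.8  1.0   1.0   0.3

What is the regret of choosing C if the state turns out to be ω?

Best payoff under ω is 1.0.
Regret = 1.0 − (-1.3) = 2.3.

2.3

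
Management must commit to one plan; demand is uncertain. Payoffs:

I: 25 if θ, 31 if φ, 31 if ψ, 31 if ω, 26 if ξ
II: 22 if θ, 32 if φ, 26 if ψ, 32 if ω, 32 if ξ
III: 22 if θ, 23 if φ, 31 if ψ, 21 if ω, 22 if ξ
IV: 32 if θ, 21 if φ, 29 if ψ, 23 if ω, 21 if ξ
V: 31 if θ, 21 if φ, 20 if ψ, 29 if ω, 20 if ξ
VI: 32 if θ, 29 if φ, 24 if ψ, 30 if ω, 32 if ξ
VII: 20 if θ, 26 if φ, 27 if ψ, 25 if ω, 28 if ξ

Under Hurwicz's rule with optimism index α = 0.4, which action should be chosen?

I: 0.4·31 + 0.6·25 = 27.4
II: 0.4·32 + 0.6·22 = 26
III: 0.4·31 + 0.6·21 = 25
IV: 0.4·32 + 0.6·21 = 25.4
V: 0.4·31 + 0.6·20 = 24.4
VI: 0.4·32 + 0.6·24 = 27.2
VII: 0.4·28 + 0.6·20 = 23.2
Highest Hurwicz score = 27.4 → I.

I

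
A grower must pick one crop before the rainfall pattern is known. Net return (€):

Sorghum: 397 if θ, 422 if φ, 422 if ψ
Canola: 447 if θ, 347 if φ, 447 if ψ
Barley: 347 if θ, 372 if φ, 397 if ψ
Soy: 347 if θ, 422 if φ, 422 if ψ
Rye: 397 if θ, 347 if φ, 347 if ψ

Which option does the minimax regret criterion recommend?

Sorghum

Column bests: θ=447, φ=422, ψ=447.
Sorghum regrets: 50, 0, 25 → max 50
Canola regrets: 0, 75, 0 → max 75
Barley regrets: 100, 50, 50 → max 100
Soy regrets: 100, 0, 25 → max 100
Rye regrets: 50, 75, 100 → max 100
Smallest max regret = 50 → Sorghum.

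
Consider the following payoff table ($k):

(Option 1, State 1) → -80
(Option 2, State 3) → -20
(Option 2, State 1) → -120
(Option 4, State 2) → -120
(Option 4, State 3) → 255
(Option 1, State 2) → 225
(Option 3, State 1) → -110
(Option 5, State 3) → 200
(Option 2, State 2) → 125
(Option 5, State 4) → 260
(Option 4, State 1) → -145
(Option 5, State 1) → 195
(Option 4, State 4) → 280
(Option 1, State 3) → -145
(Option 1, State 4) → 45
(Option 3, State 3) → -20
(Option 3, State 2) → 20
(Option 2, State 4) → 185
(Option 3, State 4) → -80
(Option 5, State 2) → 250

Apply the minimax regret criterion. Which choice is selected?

Column bests: State 1=195, State 2=250, State 3=255, State 4=280.
Option 1 regrets: 275, 25, 400, 235 → max 400
Option 2 regrets: 315, 125, 275, 95 → max 315
Option 3 regrets: 305, 230, 275, 360 → max 360
Option 4 regrets: 340, 370, 0, 0 → max 370
Option 5 regrets: 0, 0, 55, 20 → max 55
Smallest max regret = 55 → Option 5.

Option 5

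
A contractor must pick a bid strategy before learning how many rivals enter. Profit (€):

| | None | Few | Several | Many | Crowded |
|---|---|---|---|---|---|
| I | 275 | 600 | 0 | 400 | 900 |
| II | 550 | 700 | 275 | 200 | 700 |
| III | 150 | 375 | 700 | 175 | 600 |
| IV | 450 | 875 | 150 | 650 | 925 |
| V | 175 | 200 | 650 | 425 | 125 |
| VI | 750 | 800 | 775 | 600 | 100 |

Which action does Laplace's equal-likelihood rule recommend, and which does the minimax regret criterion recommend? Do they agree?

Row averages: I=435, II=485, III=400, IV=610, V=315, VI=605
Highest average = 610 → IV.
Column bests: None=750, Few=875, Several=775, Many=650, Crowded=925.
I regrets: 475, 275, 775, 250, 25 → max 775
II regrets: 200, 175, 500, 450, 225 → max 500
III regrets: 600, 500, 75, 475, 325 → max 600
IV regrets: 300, 0, 625, 0, 0 → max 625
V regrets: 575, 675, 125, 225, 800 → max 800
VI regrets: 0, 75, 0, 50, 825 → max 825
Smallest max regret = 500 → II.

laplace → IV; minimax regret → II (disagree)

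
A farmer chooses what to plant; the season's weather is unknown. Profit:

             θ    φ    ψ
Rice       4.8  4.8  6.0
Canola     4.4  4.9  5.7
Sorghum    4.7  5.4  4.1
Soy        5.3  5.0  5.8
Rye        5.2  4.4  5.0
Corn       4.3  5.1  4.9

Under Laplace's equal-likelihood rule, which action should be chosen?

Row averages: Rice=5.2, Canola=5, Sorghum=71/15, Soy=161/30, Rye=73/15, Corn=143/30
Highest average = 161/30 → Soy.

Soy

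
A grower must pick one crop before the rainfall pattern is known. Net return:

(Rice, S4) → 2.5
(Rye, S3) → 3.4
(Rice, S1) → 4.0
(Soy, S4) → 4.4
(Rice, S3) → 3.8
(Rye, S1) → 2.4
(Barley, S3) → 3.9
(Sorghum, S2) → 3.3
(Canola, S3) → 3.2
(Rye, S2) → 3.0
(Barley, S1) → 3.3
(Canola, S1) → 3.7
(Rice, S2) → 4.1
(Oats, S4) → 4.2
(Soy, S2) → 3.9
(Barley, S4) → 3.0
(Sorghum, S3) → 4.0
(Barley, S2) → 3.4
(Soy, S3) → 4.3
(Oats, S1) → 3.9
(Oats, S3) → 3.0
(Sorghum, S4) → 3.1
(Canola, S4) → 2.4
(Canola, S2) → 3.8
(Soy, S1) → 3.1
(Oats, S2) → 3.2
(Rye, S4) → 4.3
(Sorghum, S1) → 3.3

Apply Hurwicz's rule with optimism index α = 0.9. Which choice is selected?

Soy: 0.9·4.4 + 0.1·3.1 = 4.27
Rye: 0.9·4.3 + 0.1·2.4 = 4.11
Barley: 0.9·3.9 + 0.1·3.0 = 3.81
Oats: 0.9·4.2 + 0.1·3.0 = 4.08
Canola: 0.9·3.8 + 0.1·2.4 = 3.66
Rice: 0.9·4.1 + 0.1·2.5 = 3.94
Sorghum: 0.9·4.0 + 0.1·3.1 = 3.91
Highest Hurwicz score = 4.27 → Soy.

Soy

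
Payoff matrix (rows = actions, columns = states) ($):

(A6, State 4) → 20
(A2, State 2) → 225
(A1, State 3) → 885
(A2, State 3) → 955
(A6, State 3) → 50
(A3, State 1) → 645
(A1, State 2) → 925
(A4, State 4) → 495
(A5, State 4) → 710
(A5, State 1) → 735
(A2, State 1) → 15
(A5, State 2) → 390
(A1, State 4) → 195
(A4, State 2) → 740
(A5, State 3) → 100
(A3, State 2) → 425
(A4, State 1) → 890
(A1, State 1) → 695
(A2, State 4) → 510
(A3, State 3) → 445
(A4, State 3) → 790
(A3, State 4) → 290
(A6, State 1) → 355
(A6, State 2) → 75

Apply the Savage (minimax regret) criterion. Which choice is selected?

A4

Column bests: State 1=890, State 2=925, State 3=955, State 4=710.
A1 regrets: 195, 0, 70, 515 → max 515
A2 regrets: 875, 700, 0, 200 → max 875
A3 regrets: 245, 500, 510, 420 → max 510
A4 regrets: 0, 185, 165, 215 → max 215
A5 regrets: 155, 535, 855, 0 → max 855
A6 regrets: 535, 850, 905, 690 → max 905
Smallest max regret = 215 → A4.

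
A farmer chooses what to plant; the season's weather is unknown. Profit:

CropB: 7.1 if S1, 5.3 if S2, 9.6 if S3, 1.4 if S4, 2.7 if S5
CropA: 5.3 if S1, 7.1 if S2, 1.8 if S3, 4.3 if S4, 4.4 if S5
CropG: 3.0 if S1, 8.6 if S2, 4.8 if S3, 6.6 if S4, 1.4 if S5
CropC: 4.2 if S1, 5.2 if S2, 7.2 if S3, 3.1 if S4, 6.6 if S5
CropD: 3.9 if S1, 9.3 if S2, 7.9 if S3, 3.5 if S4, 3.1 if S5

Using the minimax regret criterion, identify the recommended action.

CropD

Column bests: S1=7.1, S2=9.3, S3=9.6, S4=6.6, S5=6.6.
CropB regrets: 0.0, 4.0, 0.0, 5.2, 3.9 → max 5.2
CropA regrets: 1.8, 2.2, 7.8, 2.3, 2.2 → max 7.8
CropG regrets: 4.1, 0.7, 4.8, 0.0, 5.2 → max 5.2
CropC regrets: 2.9, 4.1, 2.4, 3.5, 0.0 → max 4.1
CropD regrets: 3.2, 0.0, 1.7, 3.1, 3.5 → max 3.5
Smallest max regret = 3.5 → CropD.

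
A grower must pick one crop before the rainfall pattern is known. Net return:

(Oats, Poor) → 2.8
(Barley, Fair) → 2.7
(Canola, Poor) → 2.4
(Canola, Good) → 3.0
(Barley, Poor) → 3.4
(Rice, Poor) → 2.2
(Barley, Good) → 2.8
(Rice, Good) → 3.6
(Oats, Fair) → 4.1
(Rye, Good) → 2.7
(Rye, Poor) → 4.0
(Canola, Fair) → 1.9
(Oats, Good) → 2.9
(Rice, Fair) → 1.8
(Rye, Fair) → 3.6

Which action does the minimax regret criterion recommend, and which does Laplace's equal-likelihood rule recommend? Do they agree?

minimax regret → Rye; laplace → Rye (agree)

Column bests: Poor=4.0, Fair=4.1, Good=3.6.
Rice regrets: 1.8, 2.3, 0.0 → max 2.3
Rye regrets: 0.0, 0.5, 0.9 → max 0.9
Barley regrets: 0.6, 1.4, 0.8 → max 1.4
Canola regrets: 1.6, 2.2, 0.6 → max 2.2
Oats regrets: 1.2, 0.0, 0.7 → max 1.2
Smallest max regret = 0.9 → Rye.
Row averages: Rice=38/15, Rye=103/30, Barley=89/30, Canola=73/30, Oats=49/15
Highest average = 103/30 → Rye.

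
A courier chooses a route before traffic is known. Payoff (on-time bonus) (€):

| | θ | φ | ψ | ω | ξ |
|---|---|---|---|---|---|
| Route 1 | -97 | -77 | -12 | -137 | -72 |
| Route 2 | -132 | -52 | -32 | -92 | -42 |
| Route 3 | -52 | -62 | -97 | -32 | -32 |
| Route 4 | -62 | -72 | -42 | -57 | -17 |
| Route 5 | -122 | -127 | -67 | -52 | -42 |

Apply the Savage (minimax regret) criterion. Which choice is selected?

Route 4

Column bests: θ=-52, φ=-52, ψ=-12, ω=-32, ξ=-17.
Route 1 regrets: 45, 25, 0, 105, 55 → max 105
Route 2 regrets: 80, 0, 20, 60, 25 → max 80
Route 3 regrets: 0, 10, 85, 0, 15 → max 85
Route 4 regrets: 10, 20, 30, 25, 0 → max 30
Route 5 regrets: 70, 75, 55, 20, 25 → max 75
Smallest max regret = 30 → Route 4.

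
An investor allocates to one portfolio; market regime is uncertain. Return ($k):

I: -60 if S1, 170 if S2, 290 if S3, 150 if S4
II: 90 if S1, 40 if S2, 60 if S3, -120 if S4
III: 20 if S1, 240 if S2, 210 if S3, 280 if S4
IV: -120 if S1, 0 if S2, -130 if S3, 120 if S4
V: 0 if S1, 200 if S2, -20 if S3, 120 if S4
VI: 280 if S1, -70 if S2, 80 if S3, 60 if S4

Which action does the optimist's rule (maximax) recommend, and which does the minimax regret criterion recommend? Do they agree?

maximax → I; minimax regret → III (disagree)

Row maxima: I=290, II=90, III=280, IV=120, V=200, VI=280
Best best-case = 290 → I.
Column bests: S1=280, S2=240, S3=290, S4=280.
I regrets: 340, 70, 0, 130 → max 340
II regrets: 190, 200, 230, 400 → max 400
III regrets: 260, 0, 80, 0 → max 260
IV regrets: 400, 240, 420, 160 → max 420
V regrets: 280, 40, 310, 160 → max 310
VI regrets: 0, 310, 210, 220 → max 310
Smallest max regret = 260 → III.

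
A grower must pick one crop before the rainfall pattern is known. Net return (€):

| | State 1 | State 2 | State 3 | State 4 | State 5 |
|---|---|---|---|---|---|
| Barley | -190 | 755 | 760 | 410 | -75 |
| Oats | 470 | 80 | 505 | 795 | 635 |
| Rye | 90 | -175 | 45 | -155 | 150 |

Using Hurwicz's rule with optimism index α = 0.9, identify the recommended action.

Oats

Barley: 0.9·760 + 0.1·(-190) = 665
Oats: 0.9·795 + 0.1·80 = 723.5
Rye: 0.9·150 + 0.1·(-175) = 117.5
Highest Hurwicz score = 723.5 → Oats.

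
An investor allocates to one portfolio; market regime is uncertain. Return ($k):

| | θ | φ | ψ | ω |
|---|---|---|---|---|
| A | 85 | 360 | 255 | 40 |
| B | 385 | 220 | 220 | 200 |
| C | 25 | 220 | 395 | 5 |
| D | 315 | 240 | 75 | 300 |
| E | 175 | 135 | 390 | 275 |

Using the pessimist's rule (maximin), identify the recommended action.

B

Row minima: A=40, B=200, C=5, D=75, E=135
Best worst-case = 200 → B.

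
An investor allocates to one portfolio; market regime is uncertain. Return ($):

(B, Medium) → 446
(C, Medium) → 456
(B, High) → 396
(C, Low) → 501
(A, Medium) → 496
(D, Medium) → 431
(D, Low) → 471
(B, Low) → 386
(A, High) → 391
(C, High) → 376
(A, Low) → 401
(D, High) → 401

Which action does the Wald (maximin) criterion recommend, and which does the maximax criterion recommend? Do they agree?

Row minima: A=391, B=386, C=376, D=401
Best worst-case = 401 → D.
Row maxima: A=496, B=446, C=501, D=471
Best best-case = 501 → C.

maximin → D; maximax → C (disagree)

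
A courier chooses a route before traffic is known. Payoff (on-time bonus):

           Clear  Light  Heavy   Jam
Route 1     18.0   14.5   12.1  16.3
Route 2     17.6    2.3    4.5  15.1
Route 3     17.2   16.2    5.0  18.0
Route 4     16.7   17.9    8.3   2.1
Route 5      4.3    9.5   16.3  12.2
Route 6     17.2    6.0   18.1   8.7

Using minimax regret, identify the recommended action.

Route 1

Column bests: Clear=18.0, Light=17.9, Heavy=18.1, Jam=18.0.
Route 1 regrets: 0.0, 3.4, 6.0, 1.7 → max 6.0
Route 2 regrets: 0.4, 15.6, 13.6, 2.9 → max 15.6
Route 3 regrets: 0.8, 1.7, 13.1, 0.0 → max 13.1
Route 4 regrets: 1.3, 0.0, 9.8, 15.9 → max 15.9
Route 5 regrets: 13.7, 8.4, 1.8, 5.8 → max 13.7
Route 6 regrets: 0.8, 11.9, 0.0, 9.3 → max 11.9
Smallest max regret = 6.0 → Route 1.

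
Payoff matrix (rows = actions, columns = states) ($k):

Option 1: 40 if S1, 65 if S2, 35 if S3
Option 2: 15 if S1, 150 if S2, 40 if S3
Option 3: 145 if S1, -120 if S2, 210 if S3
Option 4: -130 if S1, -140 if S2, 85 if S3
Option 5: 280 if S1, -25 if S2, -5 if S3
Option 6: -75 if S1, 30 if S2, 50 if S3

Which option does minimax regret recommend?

Column bests: S1=280, S2=150, S3=210.
Option 1 regrets: 240, 85, 175 → max 240
Option 2 regrets: 265, 0, 170 → max 265
Option 3 regrets: 135, 270, 0 → max 270
Option 4 regrets: 410, 290, 125 → max 410
Option 5 regrets: 0, 175, 215 → max 215
Option 6 regrets: 355, 120, 160 → max 355
Smallest max regret = 215 → Option 5.

Option 5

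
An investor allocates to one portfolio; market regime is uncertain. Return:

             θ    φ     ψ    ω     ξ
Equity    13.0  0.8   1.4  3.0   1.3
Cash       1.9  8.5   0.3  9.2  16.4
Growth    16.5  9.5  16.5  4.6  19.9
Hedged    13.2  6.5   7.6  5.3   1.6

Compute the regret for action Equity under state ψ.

15.1

Best payoff under ψ is 16.5.
Regret = 16.5 − 1.4 = 15.1.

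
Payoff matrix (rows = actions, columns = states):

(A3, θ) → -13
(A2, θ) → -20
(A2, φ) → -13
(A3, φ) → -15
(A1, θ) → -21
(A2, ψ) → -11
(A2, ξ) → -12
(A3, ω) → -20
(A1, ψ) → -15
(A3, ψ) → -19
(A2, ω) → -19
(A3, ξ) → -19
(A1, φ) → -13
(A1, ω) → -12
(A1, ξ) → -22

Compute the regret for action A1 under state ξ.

10

Best payoff under ξ is -12.
Regret = -12 − (-22) = 10.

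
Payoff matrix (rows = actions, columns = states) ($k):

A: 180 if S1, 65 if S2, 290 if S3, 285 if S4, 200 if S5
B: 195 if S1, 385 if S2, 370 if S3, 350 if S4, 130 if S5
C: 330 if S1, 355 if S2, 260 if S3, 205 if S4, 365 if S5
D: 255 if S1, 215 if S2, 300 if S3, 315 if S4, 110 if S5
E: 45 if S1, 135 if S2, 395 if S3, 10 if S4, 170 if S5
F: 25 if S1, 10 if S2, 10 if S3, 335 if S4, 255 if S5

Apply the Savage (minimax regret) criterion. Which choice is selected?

C

Column bests: S1=330, S2=385, S3=395, S4=350, S5=365.
A regrets: 150, 320, 105, 65, 165 → max 320
B regrets: 135, 0, 25, 0, 235 → max 235
C regrets: 0, 30, 135, 145, 0 → max 145
D regrets: 75, 170, 95, 35, 255 → max 255
E regrets: 285, 250, 0, 340, 195 → max 340
F regrets: 305, 375, 385, 15, 110 → max 385
Smallest max regret = 145 → C.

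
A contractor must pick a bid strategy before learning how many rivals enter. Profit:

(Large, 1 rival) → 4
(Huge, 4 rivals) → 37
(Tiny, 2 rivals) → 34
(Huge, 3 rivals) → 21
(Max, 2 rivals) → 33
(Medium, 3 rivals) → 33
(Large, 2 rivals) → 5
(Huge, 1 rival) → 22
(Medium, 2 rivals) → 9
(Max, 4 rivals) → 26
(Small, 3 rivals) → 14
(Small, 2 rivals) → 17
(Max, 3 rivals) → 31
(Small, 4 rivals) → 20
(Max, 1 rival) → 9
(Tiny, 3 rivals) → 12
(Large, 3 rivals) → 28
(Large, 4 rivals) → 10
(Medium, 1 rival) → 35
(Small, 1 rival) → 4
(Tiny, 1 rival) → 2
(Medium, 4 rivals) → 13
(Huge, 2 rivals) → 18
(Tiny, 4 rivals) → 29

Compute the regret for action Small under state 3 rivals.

Best payoff under 3 rivals is 33.
Regret = 33 − 14 = 19.

19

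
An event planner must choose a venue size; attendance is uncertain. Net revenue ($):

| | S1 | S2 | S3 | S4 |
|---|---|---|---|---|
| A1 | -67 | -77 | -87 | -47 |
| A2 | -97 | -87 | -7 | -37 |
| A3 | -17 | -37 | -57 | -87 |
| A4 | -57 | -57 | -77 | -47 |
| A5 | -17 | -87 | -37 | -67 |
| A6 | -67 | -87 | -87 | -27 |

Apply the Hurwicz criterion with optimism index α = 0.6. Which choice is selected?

A1: 0.6·(-47) + 0.4·(-87) = -63
A2: 0.6·(-7) + 0.4·(-97) = -43
A3: 0.6·(-17) + 0.4·(-87) = -45
A4: 0.6·(-47) + 0.4·(-77) = -59
A5: 0.6·(-17) + 0.4·(-87) = -45
A6: 0.6·(-27) + 0.4·(-87) = -51
Highest Hurwicz score = -43 → A2.

A2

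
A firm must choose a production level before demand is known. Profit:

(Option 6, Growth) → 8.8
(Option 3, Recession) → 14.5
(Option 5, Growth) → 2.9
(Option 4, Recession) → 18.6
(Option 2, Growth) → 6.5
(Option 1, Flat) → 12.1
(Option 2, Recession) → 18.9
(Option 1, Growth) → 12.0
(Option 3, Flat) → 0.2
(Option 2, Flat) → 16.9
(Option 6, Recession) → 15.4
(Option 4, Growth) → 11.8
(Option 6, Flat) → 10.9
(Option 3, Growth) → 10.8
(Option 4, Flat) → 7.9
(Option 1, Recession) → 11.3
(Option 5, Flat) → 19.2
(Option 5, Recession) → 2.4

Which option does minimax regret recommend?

Column bests: Recession=18.9, Flat=19.2, Growth=12.0.
Option 1 regrets: 7.6, 7.1, 0.0 → max 7.6
Option 2 regrets: 0.0, 2.3, 5.5 → max 5.5
Option 3 regrets: 4.4, 19.0, 1.2 → max 19.0
Option 4 regrets: 0.3, 11.3, 0.2 → max 11.3
Option 5 regrets: 16.5, 0.0, 9.1 → max 16.5
Option 6 regrets: 3.5, 8.3, 3.2 → max 8.3
Smallest max regret = 5.5 → Option 2.

Option 2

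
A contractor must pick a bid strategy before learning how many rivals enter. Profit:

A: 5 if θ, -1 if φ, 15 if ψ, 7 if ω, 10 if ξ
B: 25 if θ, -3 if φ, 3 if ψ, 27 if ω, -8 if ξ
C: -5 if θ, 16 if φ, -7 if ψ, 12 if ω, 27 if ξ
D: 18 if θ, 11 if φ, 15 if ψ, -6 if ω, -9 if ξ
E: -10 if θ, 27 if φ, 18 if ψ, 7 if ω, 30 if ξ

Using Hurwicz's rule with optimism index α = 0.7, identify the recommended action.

E

A: 0.7·15 + 0.3·(-1) = 10.2
B: 0.7·27 + 0.3·(-8) = 16.5
C: 0.7·27 + 0.3·(-7) = 16.8
D: 0.7·18 + 0.3·(-9) = 9.9
E: 0.7·30 + 0.3·(-10) = 18
Highest Hurwicz score = 18 → E.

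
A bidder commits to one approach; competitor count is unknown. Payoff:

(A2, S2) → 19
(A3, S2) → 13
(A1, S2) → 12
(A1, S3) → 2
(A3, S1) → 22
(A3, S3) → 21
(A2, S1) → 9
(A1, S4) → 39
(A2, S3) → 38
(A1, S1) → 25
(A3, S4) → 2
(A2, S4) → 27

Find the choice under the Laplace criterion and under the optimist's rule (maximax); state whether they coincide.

laplace → A2; maximax → A1 (disagree)

Row averages: A1=19.5, A2=23.25, A3=14.5
Highest average = 23.25 → A2.
Row maxima: A1=39, A2=38, A3=22
Best best-case = 39 → A1.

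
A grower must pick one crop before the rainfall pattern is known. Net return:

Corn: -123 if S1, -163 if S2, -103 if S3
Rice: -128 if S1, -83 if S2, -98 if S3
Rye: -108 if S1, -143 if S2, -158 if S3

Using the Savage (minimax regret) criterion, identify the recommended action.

Rice

Column bests: S1=-108, S2=-83, S3=-98.
Corn regrets: 15, 80, 5 → max 80
Rice regrets: 20, 0, 0 → max 20
Rye regrets: 0, 60, 60 → max 60
Smallest max regret = 20 → Rice.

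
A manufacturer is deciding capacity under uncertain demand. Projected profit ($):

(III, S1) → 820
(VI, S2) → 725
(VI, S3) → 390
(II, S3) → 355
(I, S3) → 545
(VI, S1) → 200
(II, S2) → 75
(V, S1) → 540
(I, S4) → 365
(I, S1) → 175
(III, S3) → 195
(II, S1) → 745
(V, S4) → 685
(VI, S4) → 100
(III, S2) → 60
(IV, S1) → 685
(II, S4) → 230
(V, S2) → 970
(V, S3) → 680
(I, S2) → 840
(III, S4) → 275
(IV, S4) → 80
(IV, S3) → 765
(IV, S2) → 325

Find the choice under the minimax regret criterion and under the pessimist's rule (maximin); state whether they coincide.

minimax regret → V; maximin → V (agree)

Column bests: S1=820, S2=970, S3=765, S4=685.
I regrets: 645, 130, 220, 320 → max 645
II regrets: 75, 895, 410, 455 → max 895
III regrets: 0, 910, 570, 410 → max 910
IV regrets: 135, 645, 0, 605 → max 645
V regrets: 280, 0, 85, 0 → max 280
VI regrets: 620, 245, 375, 585 → max 620
Smallest max regret = 280 → V.
Row minima: I=175, II=75, III=60, IV=80, V=540, VI=100
Best worst-case = 540 → V.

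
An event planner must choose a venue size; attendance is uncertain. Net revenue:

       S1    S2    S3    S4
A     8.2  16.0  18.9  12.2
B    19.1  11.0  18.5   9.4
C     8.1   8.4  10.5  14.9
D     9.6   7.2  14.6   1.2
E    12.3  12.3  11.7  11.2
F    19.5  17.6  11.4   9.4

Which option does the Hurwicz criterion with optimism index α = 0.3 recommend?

A: 0.3·18.9 + 0.7·8.2 = 11.41
B: 0.3·19.1 + 0.7·9.4 = 12.31
C: 0.3·14.9 + 0.7·8.1 = 10.14
D: 0.3·14.6 + 0.7·1.2 = 5.22
E: 0.3·12.3 + 0.7·11.2 = 11.53
F: 0.3·19.5 + 0.7·9.4 = 12.43
Highest Hurwicz score = 12.43 → F.

F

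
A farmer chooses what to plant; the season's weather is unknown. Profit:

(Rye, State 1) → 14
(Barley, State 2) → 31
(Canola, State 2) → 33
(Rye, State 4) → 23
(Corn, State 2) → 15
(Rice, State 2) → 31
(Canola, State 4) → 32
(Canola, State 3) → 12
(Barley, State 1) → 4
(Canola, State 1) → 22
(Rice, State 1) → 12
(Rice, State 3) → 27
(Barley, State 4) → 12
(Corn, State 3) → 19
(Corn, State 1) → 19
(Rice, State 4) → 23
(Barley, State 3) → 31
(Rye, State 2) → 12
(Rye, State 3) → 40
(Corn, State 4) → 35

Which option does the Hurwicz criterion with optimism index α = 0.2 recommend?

Rice: 0.2·31 + 0.8·12 = 15.8
Corn: 0.2·35 + 0.8·15 = 19
Canola: 0.2·33 + 0.8·12 = 16.2
Rye: 0.2·40 + 0.8·12 = 17.6
Barley: 0.2·31 + 0.8·4 = 9.4
Highest Hurwicz score = 19 → Corn.

Corn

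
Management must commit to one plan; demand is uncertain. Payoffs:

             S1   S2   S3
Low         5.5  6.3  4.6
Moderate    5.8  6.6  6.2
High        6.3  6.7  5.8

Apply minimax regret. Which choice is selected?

Column bests: S1=6.3, S2=6.7, S3=6.2.
Low regrets: 0.8, 0.4, 1.6 → max 1.6
Moderate regrets: 0.5, 0.1, 0.0 → max 0.5
High regrets: 0.0, 0.0, 0.4 → max 0.4
Smallest max regret = 0.4 → High.

High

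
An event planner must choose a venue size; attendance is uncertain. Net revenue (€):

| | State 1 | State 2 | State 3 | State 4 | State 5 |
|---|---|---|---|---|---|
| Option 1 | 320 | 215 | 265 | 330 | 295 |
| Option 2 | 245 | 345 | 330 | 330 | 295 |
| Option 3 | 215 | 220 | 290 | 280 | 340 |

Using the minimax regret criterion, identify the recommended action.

Option 2

Column bests: State 1=320, State 2=345, State 3=330, State 4=330, State 5=340.
Option 1 regrets: 0, 130, 65, 0, 45 → max 130
Option 2 regrets: 75, 0, 0, 0, 45 → max 75
Option 3 regrets: 105, 125, 40, 50, 0 → max 125
Smallest max regret = 75 → Option 2.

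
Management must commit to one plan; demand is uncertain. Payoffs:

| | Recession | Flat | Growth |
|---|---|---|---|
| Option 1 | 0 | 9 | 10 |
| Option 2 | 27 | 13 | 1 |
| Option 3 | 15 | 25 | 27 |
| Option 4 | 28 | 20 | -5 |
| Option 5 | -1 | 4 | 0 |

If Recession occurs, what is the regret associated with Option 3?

13

Best payoff under Recession is 28.
Regret = 28 − 15 = 13.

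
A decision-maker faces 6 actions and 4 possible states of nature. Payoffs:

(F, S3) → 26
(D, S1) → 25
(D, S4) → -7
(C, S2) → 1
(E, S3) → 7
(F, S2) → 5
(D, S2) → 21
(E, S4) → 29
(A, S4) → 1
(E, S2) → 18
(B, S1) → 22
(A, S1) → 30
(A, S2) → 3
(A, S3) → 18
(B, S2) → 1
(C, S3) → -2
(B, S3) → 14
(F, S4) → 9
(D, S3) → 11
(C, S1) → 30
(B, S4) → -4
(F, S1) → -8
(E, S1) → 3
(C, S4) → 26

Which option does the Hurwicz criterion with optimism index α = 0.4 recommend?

E

A: 0.4·30 + 0.6·1 = 12.6
B: 0.4·22 + 0.6·(-4) = 6.4
C: 0.4·30 + 0.6·(-2) = 10.8
D: 0.4·25 + 0.6·(-7) = 5.8
E: 0.4·29 + 0.6·3 = 13.4
F: 0.4·26 + 0.6·(-8) = 5.6
Highest Hurwicz score = 13.4 → E.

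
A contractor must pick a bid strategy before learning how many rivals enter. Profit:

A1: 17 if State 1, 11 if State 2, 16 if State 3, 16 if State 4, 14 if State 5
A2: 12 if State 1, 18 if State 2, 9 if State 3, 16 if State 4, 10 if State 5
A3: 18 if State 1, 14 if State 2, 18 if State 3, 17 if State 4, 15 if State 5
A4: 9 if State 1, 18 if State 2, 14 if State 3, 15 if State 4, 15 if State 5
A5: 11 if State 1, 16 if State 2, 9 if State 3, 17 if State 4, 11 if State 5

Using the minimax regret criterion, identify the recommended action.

A3

Column bests: State 1=18, State 2=18, State 3=18, State 4=17, State 5=15.
A1 regrets: 1, 7, 2, 1, 1 → max 7
A2 regrets: 6, 0, 9, 1, 5 → max 9
A3 regrets: 0, 4, 0, 0, 0 → max 4
A4 regrets: 9, 0, 4, 2, 0 → max 9
A5 regrets: 7, 2, 9, 0, 4 → max 9
Smallest max regret = 4 → A3.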